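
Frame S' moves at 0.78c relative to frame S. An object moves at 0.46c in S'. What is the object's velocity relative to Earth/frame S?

u = (u' + v)/(1 + u'v/c²)
Numerator: 0.46 + 0.78 = 1.24
Denominator: 1 + 0.3588 = 1.3588
u = 1.24/1.3588 = 0.9126c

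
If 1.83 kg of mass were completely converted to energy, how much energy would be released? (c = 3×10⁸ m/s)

Using E = mc²:
c² = (3×10⁸)² = 9×10¹⁶ m²/s²
E = 1.83 × 9×10¹⁶ = 1.647×10¹⁷ J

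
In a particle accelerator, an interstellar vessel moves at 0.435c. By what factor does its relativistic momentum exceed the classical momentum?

p_rel = γmv, p_class = mv
Ratio = γ = 1/√(1 - 0.435²)
= 1/√(0.810775) = 1.111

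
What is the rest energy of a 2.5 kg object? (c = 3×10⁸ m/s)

c² = (3×10⁸)² = 9.000×10¹⁶ m²/s²
E₀ = mc² = 2.5 × 9.000×10¹⁶ = 2.250×10¹⁷ J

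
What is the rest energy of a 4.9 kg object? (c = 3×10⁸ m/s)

c² = (3×10⁸)² = 9.000×10¹⁶ m²/s²
E₀ = mc² = 4.9 × 9.000×10¹⁶ = 4.410×10¹⁷ J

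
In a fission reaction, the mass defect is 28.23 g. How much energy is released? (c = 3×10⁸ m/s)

Convert mass defect: Δm = 28.23 g = 0.02823 kg
E = Δm·c² = 0.02823 × (3×10⁸)²
= 0.02823 × 9×10¹⁶ = 2.541×10¹⁵ J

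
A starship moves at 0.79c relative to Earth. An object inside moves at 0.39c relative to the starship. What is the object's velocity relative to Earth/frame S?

u = (u' + v)/(1 + u'v/c²)
Numerator: 0.39 + 0.79 = 1.18
Denominator: 1 + 0.3081 = 1.3081
u = 1.18/1.3081 = 0.9021c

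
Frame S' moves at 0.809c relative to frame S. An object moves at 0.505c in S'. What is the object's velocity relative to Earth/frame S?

u = (u' + v)/(1 + u'v/c²)
Numerator: 0.505 + 0.809 = 1.314
Denominator: 1 + 0.408545 = 1.408545
u = 1.314/1.408545 = 0.9329c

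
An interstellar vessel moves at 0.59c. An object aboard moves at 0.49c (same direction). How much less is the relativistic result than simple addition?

Classical: u' + v = 0.49 + 0.59 = 1.08c
Relativistic: u = (0.49 + 0.59)/(1 + 0.2891) = 1.08/1.2891 = 0.8378c
Difference: 1.08 - 0.8378 = 0.2422c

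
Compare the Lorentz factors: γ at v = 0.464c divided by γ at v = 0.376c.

γ₁ = 1/√(1 - 0.464²) = 1.129
γ₂ = 1/√(1 - 0.376²) = 1.079
γ₁/γ₂ = 1.129/1.079 = 1.046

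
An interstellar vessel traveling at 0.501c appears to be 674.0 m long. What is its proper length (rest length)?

Contracted length L = 674.0 m
γ = 1/√(1 - 0.501²) = 1.1555
L₀ = γL = 1.1555 × 674.0 = 778.8 m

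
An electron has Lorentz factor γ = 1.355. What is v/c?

From γ = 1/√(1 - v²/c²):
1/γ² = 1/1.355² = 0.5447
v²/c² = 1 - 0.5447 = 0.4553
v/c = √(0.4553) = 0.6748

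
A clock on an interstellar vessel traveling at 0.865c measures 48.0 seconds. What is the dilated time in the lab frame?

Proper time Δt₀ = 48.0 seconds
γ = 1/√(1 - 0.865²) = 1.993
Δt = γΔt₀ = 1.993 × 48.0 = 95.66 seconds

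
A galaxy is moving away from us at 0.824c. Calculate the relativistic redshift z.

β = 0.824
(1+β)/(1-β) = 1.824/0.176 = 10.36
√(10.36) = 3.219
z = 3.219 - 1 = 2.219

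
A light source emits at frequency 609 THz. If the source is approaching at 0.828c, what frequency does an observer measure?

β = v/c = 0.828
(1+β)/(1-β) = 1.828/0.172 = 10.63
Doppler factor = √(10.63) = 3.260
f_obs = 609 × 3.260 = 1985 THz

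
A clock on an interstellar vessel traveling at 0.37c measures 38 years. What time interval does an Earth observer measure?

Proper time Δt₀ = 38 years
γ = 1/√(1 - 0.37²) = 1.0764
Δt = γΔt₀ = 1.0764 × 38 = 40.90 years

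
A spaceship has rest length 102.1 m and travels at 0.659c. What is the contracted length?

Proper length L₀ = 102.1 m
γ = 1/√(1 - 0.659²) = 1.32953
L = L₀/γ = 102.1/1.32953 = 76.79 m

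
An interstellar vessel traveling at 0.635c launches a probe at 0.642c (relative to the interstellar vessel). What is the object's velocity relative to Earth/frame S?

u = (u' + v)/(1 + u'v/c²)
Numerator: 0.642 + 0.635 = 1.277
Denominator: 1 + 0.40767 = 1.40767
u = 1.277/1.40767 = 0.9072c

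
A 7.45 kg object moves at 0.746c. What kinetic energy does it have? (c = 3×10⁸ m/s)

γ = 1/√(1 - 0.746²) = 1.5016
γ - 1 = 0.5016
KE = (γ-1)mc² = 0.5016 × 7.45 × (3×10⁸)² = 3.363×10¹⁷ J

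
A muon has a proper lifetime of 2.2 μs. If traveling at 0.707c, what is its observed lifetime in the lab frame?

Proper lifetime τ₀ = 2.2 μs
γ = 1/√(1 - 0.707²) = 1.414
τ = γτ₀ = 1.414 × 2.2 μs = 3.111 μs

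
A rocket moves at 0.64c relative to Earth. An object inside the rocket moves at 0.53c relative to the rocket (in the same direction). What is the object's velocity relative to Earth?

u = (u' + v)/(1 + u'v/c²)
Numerator: 0.53 + 0.64 = 1.17
Denominator: 1 + 0.3392 = 1.3392
u = 1.17/1.3392 = 0.8737c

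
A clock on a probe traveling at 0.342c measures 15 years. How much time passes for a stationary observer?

Proper time Δt₀ = 15 years
γ = 1/√(1 - 0.342²) = 1.064
Δt = γΔt₀ = 1.064 × 15 = 15.96 years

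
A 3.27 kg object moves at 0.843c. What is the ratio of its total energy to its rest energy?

E = γmc², E₀ = mc²
E/E₀ = γ = 1/√(1 - 0.843²) = 1.859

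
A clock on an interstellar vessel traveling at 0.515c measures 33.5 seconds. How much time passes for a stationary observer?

Proper time Δt₀ = 33.5 seconds
γ = 1/√(1 - 0.515²) = 1.1666
Δt = γΔt₀ = 1.1666 × 33.5 = 39.08 seconds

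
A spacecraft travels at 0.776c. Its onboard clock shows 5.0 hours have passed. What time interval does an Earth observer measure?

Proper time Δt₀ = 5.0 hours
γ = 1/√(1 - 0.776²) = 1.58546
Δt = γΔt₀ = 1.58546 × 5.0 = 7.927 hours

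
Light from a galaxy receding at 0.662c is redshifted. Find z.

β = 0.662
(1+β)/(1-β) = 1.662/0.338 = 4.917
√(4.917) = 2.217
z = 2.217 - 1 = 1.217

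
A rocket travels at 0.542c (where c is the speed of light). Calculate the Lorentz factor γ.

v/c = 0.542, so (v/c)² = 0.293764
1 - (v/c)² = 0.706236
γ = 1/√(0.706236) = 1.190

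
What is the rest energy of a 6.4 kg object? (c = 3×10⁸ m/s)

c² = (3×10⁸)² = 9.000×10¹⁶ m²/s²
E₀ = mc² = 6.4 × 9.000×10¹⁶ = 5.760×10¹⁷ J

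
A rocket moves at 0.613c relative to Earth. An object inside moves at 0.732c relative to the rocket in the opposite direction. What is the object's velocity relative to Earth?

Object's velocity in rocket frame is u' = -0.732c
u = (u' + v)/(1 + u'v/c²) = (v - 0.732)/(1 - 0.732·v/c²)
Numerator: 0.613 - 0.732 = -0.119
Denominator: 1 - 0.448716 = 0.551284
u = -0.119/0.551284 = -0.2159c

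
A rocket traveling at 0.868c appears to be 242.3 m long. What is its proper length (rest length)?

Contracted length L = 242.3 m
γ = 1/√(1 - 0.868²) = 2.014
L₀ = γL = 2.014 × 242.3 = 488.0 m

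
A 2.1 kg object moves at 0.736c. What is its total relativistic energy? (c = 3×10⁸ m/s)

γ = 1/√(1 - 0.736²) = 1.477
mc² = 2.1 × (3×10⁸)² = 1.890×10¹⁷ J
E = γmc² = 1.477 × 1.890×10¹⁷ = 2.792×10¹⁷ J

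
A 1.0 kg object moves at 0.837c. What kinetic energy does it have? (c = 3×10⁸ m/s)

γ = 1/√(1 - 0.837²) = 1.82748
γ - 1 = 0.82748
KE = (γ-1)mc² = 0.82748 × 1.0 × (3×10⁸)² = 7.447×10¹⁶ J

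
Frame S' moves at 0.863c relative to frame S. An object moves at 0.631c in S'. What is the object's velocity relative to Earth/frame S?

u = (u' + v)/(1 + u'v/c²)
Numerator: 0.631 + 0.863 = 1.494
Denominator: 1 + 0.544553 = 1.544553
u = 1.494/1.544553 = 0.9673c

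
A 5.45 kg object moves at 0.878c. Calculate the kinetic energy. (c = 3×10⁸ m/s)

γ = 1/√(1 - 0.878²) = 2.089
γ - 1 = 1.089
KE = (γ-1)mc² = 1.089 × 5.45 × (3×10⁸)² = 5.342×10¹⁷ J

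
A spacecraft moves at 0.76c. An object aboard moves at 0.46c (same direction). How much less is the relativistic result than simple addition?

Classical: u' + v = 0.46 + 0.76 = 1.22c
Relativistic: u = (0.46 + 0.76)/(1 + 0.3496) = 1.22/1.3496 = 0.9040c
Difference: 1.22 - 0.9040 = 0.3160c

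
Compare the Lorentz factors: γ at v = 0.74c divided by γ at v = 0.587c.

γ₁ = 1/√(1 - 0.74²) = 1.487
γ₂ = 1/√(1 - 0.587²) = 1.235
γ₁/γ₂ = 1.487/1.235 = 1.204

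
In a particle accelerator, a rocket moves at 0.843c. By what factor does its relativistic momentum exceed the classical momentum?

p_rel = γmv, p_class = mv
Ratio = γ = 1/√(1 - 0.843²)
= 1/√(0.289351) = 1.859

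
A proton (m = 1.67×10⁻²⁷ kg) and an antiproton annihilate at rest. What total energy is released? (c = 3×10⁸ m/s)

Both particles have the same rest mass, so total mass = 2m
E = 2m·c² = 2 × 1.67×10⁻²⁷ × (3×10⁸)²
= 2 × 1.67×10⁻²⁷ × 9×10¹⁶
= 3.006×10⁻¹⁰ J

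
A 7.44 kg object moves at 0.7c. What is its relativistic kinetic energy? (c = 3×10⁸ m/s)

γ = 1/√(1 - 0.7²) = 1.4003
γ - 1 = 0.4003
KE = (γ-1)mc² = 0.4003 × 7.44 × (3×10⁸)² = 2.680×10¹⁷ J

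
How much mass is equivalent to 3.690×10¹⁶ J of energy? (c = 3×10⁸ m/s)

From E = mc², we get m = E/c²
c² = (3×10⁸)² = 9×10¹⁶ m²/s²
m = 3.690×10¹⁶ / 9×10¹⁶ = 0.4100 kg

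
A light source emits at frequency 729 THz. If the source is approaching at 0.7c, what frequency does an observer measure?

β = v/c = 0.7
(1+β)/(1-β) = 1.7/0.3 = 5.6667
Doppler factor = √(5.6667) = 2.380
f_obs = 729 × 2.380 = 1735 THz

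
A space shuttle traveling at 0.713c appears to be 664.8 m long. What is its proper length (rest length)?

Contracted length L = 664.8 m
γ = 1/√(1 - 0.713²) = 1.4262
L₀ = γL = 1.4262 × 664.8 = 948.1 m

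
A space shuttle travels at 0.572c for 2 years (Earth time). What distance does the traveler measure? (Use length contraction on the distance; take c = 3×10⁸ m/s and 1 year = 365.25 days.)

Earth distance: d = v × t = 0.572c × 2 yr = 1.083×10¹⁶ m
γ = 1.219
d' = d/γ = 1.083×10¹⁶/1.219 = 8.884×10¹⁵ m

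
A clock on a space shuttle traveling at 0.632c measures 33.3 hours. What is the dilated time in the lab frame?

Proper time Δt₀ = 33.3 hours
γ = 1/√(1 - 0.632²) = 1.2904
Δt = γΔt₀ = 1.2904 × 33.3 = 42.97 hours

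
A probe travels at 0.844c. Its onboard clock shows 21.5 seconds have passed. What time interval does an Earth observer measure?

Proper time Δt₀ = 21.5 seconds
γ = 1/√(1 - 0.844²) = 1.8645
Δt = γΔt₀ = 1.8645 × 21.5 = 40.09 seconds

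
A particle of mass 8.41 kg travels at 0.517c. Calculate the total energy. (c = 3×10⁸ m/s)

γ = 1/√(1 - 0.517²) = 1.1682
mc² = 8.41 × (3×10⁸)² = 7.569×10¹⁷ J
E = γmc² = 1.1682 × 7.569×10¹⁷ = 8.842×10¹⁷ J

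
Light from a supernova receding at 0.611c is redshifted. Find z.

β = 0.611
(1+β)/(1-β) = 1.611/0.389 = 4.141
√(4.141) = 2.035
z = 2.035 - 1 = 1.035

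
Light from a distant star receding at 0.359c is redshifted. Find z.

β = 0.359
(1+β)/(1-β) = 1.359/0.641 = 2.1201
√(2.1201) = 1.4561
z = 1.4561 - 1 = 0.4561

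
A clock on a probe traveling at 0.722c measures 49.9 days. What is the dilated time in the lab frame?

Proper time Δt₀ = 49.9 days
γ = 1/√(1 - 0.722²) = 1.4453
Δt = γΔt₀ = 1.4453 × 49.9 = 72.12 days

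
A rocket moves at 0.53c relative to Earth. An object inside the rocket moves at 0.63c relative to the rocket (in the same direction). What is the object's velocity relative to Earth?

u = (u' + v)/(1 + u'v/c²)
Numerator: 0.63 + 0.53 = 1.16
Denominator: 1 + 0.3339 = 1.3339
u = 1.16/1.3339 = 0.8696c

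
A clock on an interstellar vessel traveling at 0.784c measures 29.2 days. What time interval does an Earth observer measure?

Proper time Δt₀ = 29.2 days
γ = 1/√(1 - 0.784²) = 1.611
Δt = γΔt₀ = 1.611 × 29.2 = 47.04 days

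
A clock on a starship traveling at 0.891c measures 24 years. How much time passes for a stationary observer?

Proper time Δt₀ = 24 years
γ = 1/√(1 - 0.891²) = 2.2026
Δt = γΔt₀ = 2.2026 × 24 = 52.86 years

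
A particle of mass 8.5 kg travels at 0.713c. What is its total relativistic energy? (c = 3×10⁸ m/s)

γ = 1/√(1 - 0.713²) = 1.426
mc² = 8.5 × (3×10⁸)² = 7.650×10¹⁷ J
E = γmc² = 1.426 × 7.650×10¹⁷ = 1.091×10¹⁸ J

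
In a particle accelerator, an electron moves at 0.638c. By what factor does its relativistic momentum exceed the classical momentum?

p_rel = γmv, p_class = mv
Ratio = γ = 1/√(1 - 0.638²)
= 1/√(0.592956) = 1.299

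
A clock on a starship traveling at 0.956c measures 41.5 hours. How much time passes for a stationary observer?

Proper time Δt₀ = 41.5 hours
γ = 1/√(1 - 0.956²) = 3.409
Δt = γΔt₀ = 3.409 × 41.5 = 141.5 hours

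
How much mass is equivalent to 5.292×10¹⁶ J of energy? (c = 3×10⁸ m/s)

From E = mc², we get m = E/c²
c² = (3×10⁸)² = 9×10¹⁶ m²/s²
m = 5.292×10¹⁶ / 9×10¹⁶ = 0.5880 kg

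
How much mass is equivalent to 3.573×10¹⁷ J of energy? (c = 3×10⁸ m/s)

From E = mc², we get m = E/c²
c² = (3×10⁸)² = 9×10¹⁶ m²/s²
m = 3.573×10¹⁷ / 9×10¹⁶ = 3.970 kg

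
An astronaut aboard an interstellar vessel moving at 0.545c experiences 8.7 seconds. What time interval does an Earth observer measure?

Proper time Δt₀ = 8.7 seconds
γ = 1/√(1 - 0.545²) = 1.193
Δt = γΔt₀ = 1.193 × 8.7 = 10.38 seconds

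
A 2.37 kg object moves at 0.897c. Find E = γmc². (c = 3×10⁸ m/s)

γ = 1/√(1 - 0.897²) = 2.262
mc² = 2.37 × (3×10⁸)² = 2.133×10¹⁷ J
E = γmc² = 2.262 × 2.133×10¹⁷ = 4.825×10¹⁷ J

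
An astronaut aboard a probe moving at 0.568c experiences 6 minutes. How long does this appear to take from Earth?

Proper time Δt₀ = 6 minutes
γ = 1/√(1 - 0.568²) = 1.215
Δt = γΔt₀ = 1.215 × 6 = 7.290 minutes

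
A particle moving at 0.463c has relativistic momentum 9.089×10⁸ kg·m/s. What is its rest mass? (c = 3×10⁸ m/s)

γ = 1/√(1 - 0.463²) = 1.1282
v = 0.463 × 3×10⁸ = 1.389×10⁸ m/s
m = p/(γv) = 9.089×10⁸/(1.1282 × 1.389×10⁸) = 5.800 kg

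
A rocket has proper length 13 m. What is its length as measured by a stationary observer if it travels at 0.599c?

Proper length L₀ = 13 m
γ = 1/√(1 - 0.599²) = 1.249
L = L₀/γ = 13/1.249 = 10.41 m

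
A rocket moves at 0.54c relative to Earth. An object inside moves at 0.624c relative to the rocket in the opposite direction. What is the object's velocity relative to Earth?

Object's velocity in rocket frame is u' = -0.624c
u = (u' + v)/(1 + u'v/c²) = (v - 0.624)/(1 - 0.624·v/c²)
Numerator: 0.54 - 0.624 = -0.084
Denominator: 1 - 0.33696 = 0.66304
u = -0.084/0.66304 = -0.1267c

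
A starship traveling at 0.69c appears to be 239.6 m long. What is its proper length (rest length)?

Contracted length L = 239.6 m
γ = 1/√(1 - 0.69²) = 1.3816
L₀ = γL = 1.3816 × 239.6 = 331.0 m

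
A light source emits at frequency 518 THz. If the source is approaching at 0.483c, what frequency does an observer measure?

β = v/c = 0.483
(1+β)/(1-β) = 1.483/0.517 = 2.8685
Doppler factor = √(2.8685) = 1.6937
f_obs = 518 × 1.6937 = 877.3 THz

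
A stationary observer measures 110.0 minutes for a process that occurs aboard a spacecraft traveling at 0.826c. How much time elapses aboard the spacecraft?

Dilated time Δt = 110.0 minutes
γ = 1/√(1 - 0.826²) = 1.7741
Δt₀ = Δt/γ = 110.0/1.7741 = 62.00 minutes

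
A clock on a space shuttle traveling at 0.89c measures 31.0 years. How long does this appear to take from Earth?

Proper time Δt₀ = 31.0 years
γ = 1/√(1 - 0.89²) = 2.1932
Δt = γΔt₀ = 2.1932 × 31.0 = 67.99 years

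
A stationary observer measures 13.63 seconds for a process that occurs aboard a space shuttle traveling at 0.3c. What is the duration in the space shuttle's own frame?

Dilated time Δt = 13.63 seconds
γ = 1/√(1 - 0.3²) = 1.0483
Δt₀ = Δt/γ = 13.63/1.0483 = 13.00 seconds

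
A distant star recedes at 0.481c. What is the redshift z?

β = 0.481
(1+β)/(1-β) = 1.481/0.519 = 2.85356
√(2.85356) = 1.6892
z = 1.6892 - 1 = 0.6892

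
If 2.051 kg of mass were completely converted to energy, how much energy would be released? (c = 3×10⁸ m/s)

Using E = mc²:
c² = (3×10⁸)² = 9×10¹⁶ m²/s²
E = 2.051 × 9×10¹⁶ = 1.846×10¹⁷ J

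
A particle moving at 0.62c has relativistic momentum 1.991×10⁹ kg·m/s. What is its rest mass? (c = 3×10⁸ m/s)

γ = 1/√(1 - 0.62²) = 1.2745
v = 0.62 × 3×10⁸ = 1.860×10⁸ m/s
m = p/(γv) = 1.991×10⁹/(1.2745 × 1.860×10⁸) = 8.399 kg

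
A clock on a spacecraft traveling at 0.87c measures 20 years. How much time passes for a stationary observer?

Proper time Δt₀ = 20 years
γ = 1/√(1 - 0.87²) = 2.028
Δt = γΔt₀ = 2.028 × 20 = 40.56 years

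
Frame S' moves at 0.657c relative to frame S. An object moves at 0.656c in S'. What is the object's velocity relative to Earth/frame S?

u = (u' + v)/(1 + u'v/c²)
Numerator: 0.656 + 0.657 = 1.313
Denominator: 1 + 0.430992 = 1.430992
u = 1.313/1.430992 = 0.9175c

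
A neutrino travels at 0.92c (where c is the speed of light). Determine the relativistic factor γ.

v/c = 0.92, so (v/c)² = 0.8464
1 - (v/c)² = 0.1536
γ = 1/√(0.1536) = 2.552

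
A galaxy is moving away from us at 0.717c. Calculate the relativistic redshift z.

β = 0.717
(1+β)/(1-β) = 1.717/0.283 = 6.067
√(6.067) = 2.463
z = 2.463 - 1 = 1.463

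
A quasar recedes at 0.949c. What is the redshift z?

β = 0.949
(1+β)/(1-β) = 1.949/0.051 = 38.22
√(38.22) = 6.182
z = 6.182 - 1 = 5.182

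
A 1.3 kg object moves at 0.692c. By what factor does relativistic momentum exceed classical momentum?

p_rel = γmv, p_class = mv
Ratio = γ = 1/√(1 - 0.692²) = 1.385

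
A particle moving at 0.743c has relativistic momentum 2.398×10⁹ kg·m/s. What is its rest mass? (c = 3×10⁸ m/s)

γ = 1/√(1 - 0.743²) = 1.4941
v = 0.743 × 3×10⁸ = 2.229×10⁸ m/s
m = p/(γv) = 2.398×10⁹/(1.4941 × 2.229×10⁸) = 7.200 kg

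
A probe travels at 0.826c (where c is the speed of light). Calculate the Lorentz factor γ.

v/c = 0.826, so (v/c)² = 0.682276
1 - (v/c)² = 0.317724
γ = 1/√(0.317724) = 1.774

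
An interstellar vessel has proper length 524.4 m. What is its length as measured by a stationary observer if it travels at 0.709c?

Proper length L₀ = 524.4 m
γ = 1/√(1 - 0.709²) = 1.418
L = L₀/γ = 524.4/1.418 = 369.8 m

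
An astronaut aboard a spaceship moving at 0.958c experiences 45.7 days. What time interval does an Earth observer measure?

Proper time Δt₀ = 45.7 days
γ = 1/√(1 - 0.958²) = 3.487
Δt = γΔt₀ = 3.487 × 45.7 = 159.4 days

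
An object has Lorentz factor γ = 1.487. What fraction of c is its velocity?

From γ = 1/√(1 - v²/c²):
1/γ² = 1/1.487² = 0.4522
v²/c² = 1 - 0.4522 = 0.5478
v/c = √(0.5478) = 0.7401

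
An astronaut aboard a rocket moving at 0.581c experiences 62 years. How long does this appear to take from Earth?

Proper time Δt₀ = 62 years
γ = 1/√(1 - 0.581²) = 1.22865
Δt = γΔt₀ = 1.22865 × 62 = 76.18 years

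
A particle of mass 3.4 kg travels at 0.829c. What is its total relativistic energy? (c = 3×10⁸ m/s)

γ = 1/√(1 - 0.829²) = 1.7881
mc² = 3.4 × (3×10⁸)² = 3.060×10¹⁷ J
E = γmc² = 1.7881 × 3.060×10¹⁷ = 5.472×10¹⁷ J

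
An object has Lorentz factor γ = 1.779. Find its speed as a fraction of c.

From γ = 1/√(1 - v²/c²):
1/γ² = 1/1.779² = 0.31597
v²/c² = 1 - 0.31597 = 0.68403
v/c = √(0.68403) = 0.8271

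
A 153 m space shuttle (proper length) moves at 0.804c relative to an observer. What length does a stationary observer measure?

Proper length L₀ = 153 m
γ = 1/√(1 - 0.804²) = 1.6817
L = L₀/γ = 153/1.6817 = 90.98 m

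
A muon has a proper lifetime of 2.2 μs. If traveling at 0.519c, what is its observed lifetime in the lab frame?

Proper lifetime τ₀ = 2.2 μs
γ = 1/√(1 - 0.519²) = 1.170
τ = γτ₀ = 1.170 × 2.2 μs = 2.574 μs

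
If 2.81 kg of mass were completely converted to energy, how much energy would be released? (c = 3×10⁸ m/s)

Using E = mc²:
c² = (3×10⁸)² = 9×10¹⁶ m²/s²
E = 2.81 × 9×10¹⁶ = 2.529×10¹⁷ J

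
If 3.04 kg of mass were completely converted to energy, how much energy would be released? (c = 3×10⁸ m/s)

Using E = mc²:
c² = (3×10⁸)² = 9×10¹⁶ m²/s²
E = 3.04 × 9×10¹⁶ = 2.736×10¹⁷ J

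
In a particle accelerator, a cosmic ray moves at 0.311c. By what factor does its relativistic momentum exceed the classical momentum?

p_rel = γmv, p_class = mv
Ratio = γ = 1/√(1 - 0.311²)
= 1/√(0.903279) = 1.052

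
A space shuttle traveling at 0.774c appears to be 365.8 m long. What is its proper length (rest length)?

Contracted length L = 365.8 m
γ = 1/√(1 - 0.774²) = 1.5793
L₀ = γL = 1.5793 × 365.8 = 577.7 m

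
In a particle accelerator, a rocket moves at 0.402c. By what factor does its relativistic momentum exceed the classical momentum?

p_rel = γmv, p_class = mv
Ratio = γ = 1/√(1 - 0.402²)
= 1/√(0.838396) = 1.092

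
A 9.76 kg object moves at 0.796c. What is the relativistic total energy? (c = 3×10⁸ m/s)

γ = 1/√(1 - 0.796²) = 1.652
mc² = 9.76 × (3×10⁸)² = 8.784×10¹⁷ J
E = γmc² = 1.652 × 8.784×10¹⁷ = 1.451×10¹⁸ J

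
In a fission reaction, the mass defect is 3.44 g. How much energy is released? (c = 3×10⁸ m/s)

Convert mass defect: Δm = 3.44 g = 0.00344 kg
E = Δm·c² = 0.00344 × (3×10⁸)²
= 0.00344 × 9×10¹⁶ = 3.096×10¹⁴ J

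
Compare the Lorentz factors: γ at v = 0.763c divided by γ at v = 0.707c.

γ₁ = 1/√(1 - 0.763²) = 1.547
γ₂ = 1/√(1 - 0.707²) = 1.414
γ₁/γ₂ = 1.547/1.414 = 1.094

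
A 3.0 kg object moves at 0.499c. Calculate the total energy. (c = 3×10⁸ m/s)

γ = 1/√(1 - 0.499²) = 1.154
mc² = 3.0 × (3×10⁸)² = 2.700×10¹⁷ J
E = γmc² = 1.154 × 2.700×10¹⁷ = 3.116×10¹⁷ J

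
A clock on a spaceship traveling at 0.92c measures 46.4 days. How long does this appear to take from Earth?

Proper time Δt₀ = 46.4 days
γ = 1/√(1 - 0.92²) = 2.552
Δt = γΔt₀ = 2.552 × 46.4 = 118.4 days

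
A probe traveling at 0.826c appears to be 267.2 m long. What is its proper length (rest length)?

Contracted length L = 267.2 m
γ = 1/√(1 - 0.826²) = 1.774
L₀ = γL = 1.774 × 267.2 = 474.0 m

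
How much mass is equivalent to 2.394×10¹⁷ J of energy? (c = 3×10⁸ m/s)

From E = mc², we get m = E/c²
c² = (3×10⁸)² = 9×10¹⁶ m²/s²
m = 2.394×10¹⁷ / 9×10¹⁶ = 2.660 kg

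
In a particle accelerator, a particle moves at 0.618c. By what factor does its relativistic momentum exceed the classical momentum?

p_rel = γmv, p_class = mv
Ratio = γ = 1/√(1 - 0.618²)
= 1/√(0.618076) = 1.272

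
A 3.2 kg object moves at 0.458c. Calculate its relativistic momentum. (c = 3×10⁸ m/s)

γ = 1/√(1 - 0.458²) = 1.125
v = 0.458 × 3×10⁸ = 1.374×10⁸ m/s
p = γmv = 1.125 × 3.2 × 1.374×10⁸ = 4.946×10⁸ kg·m/s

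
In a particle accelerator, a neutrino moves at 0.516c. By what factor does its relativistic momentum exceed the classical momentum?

p_rel = γmv, p_class = mv
Ratio = γ = 1/√(1 - 0.516²)
= 1/√(0.733744) = 1.167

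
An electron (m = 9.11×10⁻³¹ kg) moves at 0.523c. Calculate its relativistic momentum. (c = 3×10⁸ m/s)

γ = 1/√(1 - 0.523²) = 1.173
v = 0.523 × 3×10⁸ = 1.569×10⁸ m/s
p = γmv = 1.173 × 9.11×10⁻³¹ × 1.569×10⁸ = 1.677×10⁻²² kg·m/s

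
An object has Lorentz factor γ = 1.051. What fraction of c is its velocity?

From γ = 1/√(1 - v²/c²):
1/γ² = 1/1.051² = 0.9053
v²/c² = 1 - 0.9053 = 0.09470
v/c = √(0.09470) = 0.3077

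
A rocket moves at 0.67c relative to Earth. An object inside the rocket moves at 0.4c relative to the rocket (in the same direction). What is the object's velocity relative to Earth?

u = (u' + v)/(1 + u'v/c²)
Numerator: 0.4 + 0.67 = 1.07
Denominator: 1 + 0.268 = 1.268
u = 1.07/1.268 = 0.8438c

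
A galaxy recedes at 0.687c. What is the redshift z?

β = 0.687
(1+β)/(1-β) = 1.687/0.313 = 5.390
√(5.390) = 2.322
z = 2.322 - 1 = 1.322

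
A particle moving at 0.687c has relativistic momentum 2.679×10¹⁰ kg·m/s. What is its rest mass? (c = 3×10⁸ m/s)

γ = 1/√(1 - 0.687²) = 1.3762
v = 0.687 × 3×10⁸ = 2.061×10⁸ m/s
m = p/(γv) = 2.679×10¹⁰/(1.3762 × 2.061×10⁸) = 94.45 kg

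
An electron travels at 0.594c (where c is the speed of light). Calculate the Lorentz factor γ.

v/c = 0.594, so (v/c)² = 0.352836
1 - (v/c)² = 0.647164
γ = 1/√(0.647164) = 1.243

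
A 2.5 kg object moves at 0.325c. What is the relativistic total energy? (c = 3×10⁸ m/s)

γ = 1/√(1 - 0.325²) = 1.0574
mc² = 2.5 × (3×10⁸)² = 2.250×10¹⁷ J
E = γmc² = 1.0574 × 2.250×10¹⁷ = 2.379×10¹⁷ J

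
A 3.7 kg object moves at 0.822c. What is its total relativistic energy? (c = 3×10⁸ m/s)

γ = 1/√(1 - 0.822²) = 1.756
mc² = 3.7 × (3×10⁸)² = 3.330×10¹⁷ J
E = γmc² = 1.756 × 3.330×10¹⁷ = 5.847×10¹⁷ J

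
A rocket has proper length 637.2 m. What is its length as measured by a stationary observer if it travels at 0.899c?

Proper length L₀ = 637.2 m
γ = 1/√(1 - 0.899²) = 2.283
L = L₀/γ = 637.2/2.283 = 279.1 m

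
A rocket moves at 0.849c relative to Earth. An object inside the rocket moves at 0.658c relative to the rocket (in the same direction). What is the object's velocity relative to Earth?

u = (u' + v)/(1 + u'v/c²)
Numerator: 0.658 + 0.849 = 1.507
Denominator: 1 + 0.558642 = 1.558642
u = 1.507/1.558642 = 0.9669c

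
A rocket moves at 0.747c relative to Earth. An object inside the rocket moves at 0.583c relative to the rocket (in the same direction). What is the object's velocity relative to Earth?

u = (u' + v)/(1 + u'v/c²)
Numerator: 0.583 + 0.747 = 1.33
Denominator: 1 + 0.435501 = 1.435501
u = 1.33/1.435501 = 0.9265c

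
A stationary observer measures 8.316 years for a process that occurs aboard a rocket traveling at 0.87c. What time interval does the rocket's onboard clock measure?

Dilated time Δt = 8.316 years
γ = 1/√(1 - 0.87²) = 2.0282
Δt₀ = Δt/γ = 8.316/2.0282 = 4.100 years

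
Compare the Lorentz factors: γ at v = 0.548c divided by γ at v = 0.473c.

γ₁ = 1/√(1 - 0.548²) = 1.195
γ₂ = 1/√(1 - 0.473²) = 1.135
γ₁/γ₂ = 1.195/1.135 = 1.053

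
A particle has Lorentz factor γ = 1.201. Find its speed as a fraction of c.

From γ = 1/√(1 - v²/c²):
1/γ² = 1/1.201² = 0.6933
v²/c² = 1 - 0.6933 = 0.3067
v/c = √(0.3067) = 0.5538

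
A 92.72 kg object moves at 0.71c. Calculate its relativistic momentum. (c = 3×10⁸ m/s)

γ = 1/√(1 - 0.71²) = 1.42005
v = 0.71 × 3×10⁸ = 2.130×10⁸ m/s
p = γmv = 1.42005 × 92.72 × 2.130×10⁸ = 2.805×10¹⁰ kg·m/s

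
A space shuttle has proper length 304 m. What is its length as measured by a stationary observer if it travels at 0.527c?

Proper length L₀ = 304 m
γ = 1/√(1 - 0.527²) = 1.17666
L = L₀/γ = 304/1.17666 = 258.4 m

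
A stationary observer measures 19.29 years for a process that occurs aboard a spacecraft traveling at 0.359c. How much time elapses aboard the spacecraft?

Dilated time Δt = 19.29 years
γ = 1/√(1 - 0.359²) = 1.0714
Δt₀ = Δt/γ = 19.29/1.0714 = 18.00 years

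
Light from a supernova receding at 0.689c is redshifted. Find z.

β = 0.689
(1+β)/(1-β) = 1.689/0.311 = 5.431
√(5.431) = 2.330
z = 2.330 - 1 = 1.330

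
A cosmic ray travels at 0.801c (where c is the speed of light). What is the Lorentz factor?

v/c = 0.801, so (v/c)² = 0.641601
1 - (v/c)² = 0.358399
γ = 1/√(0.358399) = 1.670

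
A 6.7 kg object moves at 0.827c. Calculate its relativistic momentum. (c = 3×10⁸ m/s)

γ = 1/√(1 - 0.827²) = 1.779
v = 0.827 × 3×10⁸ = 2.481×10⁸ m/s
p = γmv = 1.779 × 6.7 × 2.481×10⁸ = 2.957×10⁹ kg·m/s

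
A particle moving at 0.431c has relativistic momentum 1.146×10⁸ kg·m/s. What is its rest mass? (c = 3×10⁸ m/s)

γ = 1/√(1 - 0.431²) = 1.1082
v = 0.431 × 3×10⁸ = 1.293×10⁸ m/s
m = p/(γv) = 1.146×10⁸/(1.1082 × 1.293×10⁸) = 0.7998 kg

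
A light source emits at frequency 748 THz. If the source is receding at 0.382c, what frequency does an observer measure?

β = v/c = 0.382
(1-β)/(1+β) = 0.618/1.382 = 0.4472
Doppler factor = √(0.4472) = 0.6687
f_obs = 748 × 0.6687 = 500.2 THz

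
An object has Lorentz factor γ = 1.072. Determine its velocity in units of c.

From γ = 1/√(1 - v²/c²):
1/γ² = 1/1.072² = 0.8702
v²/c² = 1 - 0.8702 = 0.1298
v/c = √(0.1298) = 0.3603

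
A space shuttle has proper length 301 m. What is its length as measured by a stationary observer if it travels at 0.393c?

Proper length L₀ = 301 m
γ = 1/√(1 - 0.393²) = 1.0875
L = L₀/γ = 301/1.0875 = 276.8 m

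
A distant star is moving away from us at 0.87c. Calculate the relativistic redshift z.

β = 0.87
(1+β)/(1-β) = 1.87/0.13 = 14.385
√(14.385) = 3.793
z = 3.793 - 1 = 2.793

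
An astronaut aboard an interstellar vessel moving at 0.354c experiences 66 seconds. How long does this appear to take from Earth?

Proper time Δt₀ = 66 seconds
γ = 1/√(1 - 0.354²) = 1.0692
Δt = γΔt₀ = 1.0692 × 66 = 70.57 seconds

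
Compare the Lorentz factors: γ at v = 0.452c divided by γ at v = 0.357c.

γ₁ = 1/√(1 - 0.452²) = 1.121
γ₂ = 1/√(1 - 0.357²) = 1.071
γ₁/γ₂ = 1.121/1.071 = 1.047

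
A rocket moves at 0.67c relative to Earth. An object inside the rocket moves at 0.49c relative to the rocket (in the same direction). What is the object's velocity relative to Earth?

u = (u' + v)/(1 + u'v/c²)
Numerator: 0.49 + 0.67 = 1.16
Denominator: 1 + 0.3283 = 1.3283
u = 1.16/1.3283 = 0.8733c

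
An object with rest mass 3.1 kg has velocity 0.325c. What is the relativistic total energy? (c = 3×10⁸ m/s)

γ = 1/√(1 - 0.325²) = 1.0574
mc² = 3.1 × (3×10⁸)² = 2.790×10¹⁷ J
E = γmc² = 1.0574 × 2.790×10¹⁷ = 2.950×10¹⁷ J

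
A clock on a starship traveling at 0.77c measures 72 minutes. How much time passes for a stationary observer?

Proper time Δt₀ = 72 minutes
γ = 1/√(1 - 0.77²) = 1.567
Δt = γΔt₀ = 1.567 × 72 = 112.8 minutes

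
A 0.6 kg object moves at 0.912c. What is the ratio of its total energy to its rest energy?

E = γmc², E₀ = mc²
E/E₀ = γ = 1/√(1 - 0.912²) = 2.438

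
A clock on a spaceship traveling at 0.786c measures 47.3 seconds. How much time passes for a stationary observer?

Proper time Δt₀ = 47.3 seconds
γ = 1/√(1 - 0.786²) = 1.6175
Δt = γΔt₀ = 1.6175 × 47.3 = 76.51 seconds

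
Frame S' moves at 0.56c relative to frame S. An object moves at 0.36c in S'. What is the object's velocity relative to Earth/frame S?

u = (u' + v)/(1 + u'v/c²)
Numerator: 0.36 + 0.56 = 0.92
Denominator: 1 + 0.2016 = 1.2016
u = 0.92/1.2016 = 0.7656c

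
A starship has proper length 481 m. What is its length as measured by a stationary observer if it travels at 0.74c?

Proper length L₀ = 481 m
γ = 1/√(1 - 0.74²) = 1.487
L = L₀/γ = 481/1.487 = 323.5 m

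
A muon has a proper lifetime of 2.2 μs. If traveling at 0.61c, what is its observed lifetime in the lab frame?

Proper lifetime τ₀ = 2.2 μs
γ = 1/√(1 - 0.61²) = 1.262
τ = γτ₀ = 1.262 × 2.2 μs = 2.776 μs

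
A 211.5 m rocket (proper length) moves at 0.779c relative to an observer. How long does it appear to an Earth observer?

Proper length L₀ = 211.5 m
γ = 1/√(1 - 0.779²) = 1.595
L = L₀/γ = 211.5/1.595 = 132.6 m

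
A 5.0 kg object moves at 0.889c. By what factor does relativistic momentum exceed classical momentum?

p_rel = γmv, p_class = mv
Ratio = γ = 1/√(1 - 0.889²) = 2.184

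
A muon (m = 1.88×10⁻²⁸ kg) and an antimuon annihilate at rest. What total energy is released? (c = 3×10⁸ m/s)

Both particles have the same rest mass, so total mass = 2m
E = 2m·c² = 2 × 1.88×10⁻²⁸ × (3×10⁸)²
= 2 × 1.88×10⁻²⁸ × 9×10¹⁶
= 3.384×10⁻¹¹ J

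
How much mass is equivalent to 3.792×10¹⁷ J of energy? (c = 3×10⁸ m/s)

From E = mc², we get m = E/c²
c² = (3×10⁸)² = 9×10¹⁶ m²/s²
m = 3.792×10¹⁷ / 9×10¹⁶ = 4.213 kg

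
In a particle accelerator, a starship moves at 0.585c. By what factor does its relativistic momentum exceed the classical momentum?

p_rel = γmv, p_class = mv
Ratio = γ = 1/√(1 - 0.585²)
= 1/√(0.657775) = 1.233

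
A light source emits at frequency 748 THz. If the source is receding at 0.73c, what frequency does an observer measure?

β = v/c = 0.73
(1-β)/(1+β) = 0.27/1.73 = 0.1561
Doppler factor = √(0.1561) = 0.3951
f_obs = 748 × 0.3951 = 295.5 THz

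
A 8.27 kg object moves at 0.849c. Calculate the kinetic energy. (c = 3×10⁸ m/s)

γ = 1/√(1 - 0.849²) = 1.8925
γ - 1 = 0.8925
KE = (γ-1)mc² = 0.8925 × 8.27 × (3×10⁸)² = 6.643×10¹⁷ J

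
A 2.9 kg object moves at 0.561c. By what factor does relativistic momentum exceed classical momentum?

p_rel = γmv, p_class = mv
Ratio = γ = 1/√(1 - 0.561²) = 1.208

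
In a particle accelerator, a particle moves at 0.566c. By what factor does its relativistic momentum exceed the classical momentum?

p_rel = γmv, p_class = mv
Ratio = γ = 1/√(1 - 0.566²)
= 1/√(0.679644) = 1.213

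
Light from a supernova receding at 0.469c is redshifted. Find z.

β = 0.469
(1+β)/(1-β) = 1.469/0.531 = 2.7665
√(2.7665) = 1.6633
z = 1.6633 - 1 = 0.6633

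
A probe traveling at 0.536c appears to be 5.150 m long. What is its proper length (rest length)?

Contracted length L = 5.150 m
γ = 1/√(1 - 0.536²) = 1.1845
L₀ = γL = 1.1845 × 5.150 = 6.100 m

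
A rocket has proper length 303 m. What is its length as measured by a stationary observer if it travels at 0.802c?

Proper length L₀ = 303 m
γ = 1/√(1 - 0.802²) = 1.674
L = L₀/γ = 303/1.674 = 181.0 m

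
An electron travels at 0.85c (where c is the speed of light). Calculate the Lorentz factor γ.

v/c = 0.85, so (v/c)² = 0.7225
1 - (v/c)² = 0.2775
γ = 1/√(0.2775) = 1.898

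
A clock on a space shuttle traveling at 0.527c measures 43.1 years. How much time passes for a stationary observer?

Proper time Δt₀ = 43.1 years
γ = 1/√(1 - 0.527²) = 1.17666
Δt = γΔt₀ = 1.17666 × 43.1 = 50.71 years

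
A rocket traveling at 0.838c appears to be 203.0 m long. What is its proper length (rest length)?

Contracted length L = 203.0 m
γ = 1/√(1 - 0.838²) = 1.8326
L₀ = γL = 1.8326 × 203.0 = 372.0 m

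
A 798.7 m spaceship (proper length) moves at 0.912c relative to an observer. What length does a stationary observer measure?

Proper length L₀ = 798.7 m
γ = 1/√(1 - 0.912²) = 2.438
L = L₀/γ = 798.7/2.438 = 327.6 m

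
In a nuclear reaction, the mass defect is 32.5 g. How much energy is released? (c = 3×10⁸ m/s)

Convert mass defect: Δm = 32.5 g = 0.0325 kg
E = Δm·c² = 0.0325 × (3×10⁸)²
= 0.0325 × 9×10¹⁶ = 2.925×10¹⁵ J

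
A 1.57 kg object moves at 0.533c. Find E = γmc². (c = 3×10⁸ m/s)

γ = 1/√(1 - 0.533²) = 1.182
mc² = 1.57 × (3×10⁸)² = 1.413×10¹⁷ J
E = γmc² = 1.182 × 1.413×10¹⁷ = 1.670×10¹⁷ J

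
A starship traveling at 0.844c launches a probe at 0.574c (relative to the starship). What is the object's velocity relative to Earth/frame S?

u = (u' + v)/(1 + u'v/c²)
Numerator: 0.574 + 0.844 = 1.418
Denominator: 1 + 0.484456 = 1.484456
u = 1.418/1.484456 = 0.9552c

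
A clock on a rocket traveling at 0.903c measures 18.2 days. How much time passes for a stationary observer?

Proper time Δt₀ = 18.2 days
γ = 1/√(1 - 0.903²) = 2.3275
Δt = γΔt₀ = 2.3275 × 18.2 = 42.36 days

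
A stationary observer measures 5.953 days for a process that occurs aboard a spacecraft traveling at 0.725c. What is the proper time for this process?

Dilated time Δt = 5.953 days
γ = 1/√(1 - 0.725²) = 1.452
Δt₀ = Δt/γ = 5.953/1.452 = 4.100 days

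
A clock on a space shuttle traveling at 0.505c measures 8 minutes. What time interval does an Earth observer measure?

Proper time Δt₀ = 8 minutes
γ = 1/√(1 - 0.505²) = 1.1586
Δt = γΔt₀ = 1.1586 × 8 = 9.269 minutes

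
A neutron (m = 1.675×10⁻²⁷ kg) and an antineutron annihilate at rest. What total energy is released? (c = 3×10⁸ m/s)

Both particles have the same rest mass, so total mass = 2m
E = 2m·c² = 2 × 1.675×10⁻²⁷ × (3×10⁸)²
= 2 × 1.675×10⁻²⁷ × 9×10¹⁶
= 3.015×10⁻¹⁰ J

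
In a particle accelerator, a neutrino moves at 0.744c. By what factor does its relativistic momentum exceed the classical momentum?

p_rel = γmv, p_class = mv
Ratio = γ = 1/√(1 - 0.744²)
= 1/√(0.446464) = 1.497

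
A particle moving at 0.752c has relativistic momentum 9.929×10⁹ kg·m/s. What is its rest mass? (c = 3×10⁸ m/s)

γ = 1/√(1 - 0.752²) = 1.517
v = 0.752 × 3×10⁸ = 2.256×10⁸ m/s
m = p/(γv) = 9.929×10⁹/(1.517 × 2.256×10⁸) = 29.01 kg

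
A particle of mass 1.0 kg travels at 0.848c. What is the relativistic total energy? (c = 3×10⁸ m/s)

γ = 1/√(1 - 0.848²) = 1.887
mc² = 1.0 × (3×10⁸)² = 9.000×10¹⁶ J
E = γmc² = 1.887 × 9.000×10¹⁶ = 1.698×10¹⁷ J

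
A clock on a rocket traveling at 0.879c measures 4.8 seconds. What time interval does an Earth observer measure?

Proper time Δt₀ = 4.8 seconds
γ = 1/√(1 - 0.879²) = 2.097
Δt = γΔt₀ = 2.097 × 4.8 = 10.07 seconds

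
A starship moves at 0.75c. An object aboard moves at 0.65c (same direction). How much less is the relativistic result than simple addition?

Classical: u' + v = 0.65 + 0.75 = 1.4c
Relativistic: u = (0.65 + 0.75)/(1 + 0.4875) = 1.4/1.4875 = 0.9412c
Difference: 1.4 - 0.9412 = 0.4588c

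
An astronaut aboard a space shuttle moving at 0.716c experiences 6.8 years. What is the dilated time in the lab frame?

Proper time Δt₀ = 6.8 years
γ = 1/√(1 - 0.716²) = 1.4325
Δt = γΔt₀ = 1.4325 × 6.8 = 9.741 years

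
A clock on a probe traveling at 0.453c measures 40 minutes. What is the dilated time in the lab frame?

Proper time Δt₀ = 40 minutes
γ = 1/√(1 - 0.453²) = 1.1217
Δt = γΔt₀ = 1.1217 × 40 = 44.87 minutes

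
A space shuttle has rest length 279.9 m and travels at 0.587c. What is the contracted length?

Proper length L₀ = 279.9 m
γ = 1/√(1 - 0.587²) = 1.235
L = L₀/γ = 279.9/1.235 = 226.6 m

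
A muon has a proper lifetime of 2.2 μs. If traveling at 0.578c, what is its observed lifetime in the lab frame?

Proper lifetime τ₀ = 2.2 μs
γ = 1/√(1 - 0.578²) = 1.2254
τ = γτ₀ = 1.2254 × 2.2 μs = 2.696 μs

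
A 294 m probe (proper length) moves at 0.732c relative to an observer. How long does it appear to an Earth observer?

Proper length L₀ = 294 m
γ = 1/√(1 - 0.732²) = 1.468
L = L₀/γ = 294/1.468 = 200.3 m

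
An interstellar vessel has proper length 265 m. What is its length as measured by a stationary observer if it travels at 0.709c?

Proper length L₀ = 265 m
γ = 1/√(1 - 0.709²) = 1.418
L = L₀/γ = 265/1.418 = 186.9 m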